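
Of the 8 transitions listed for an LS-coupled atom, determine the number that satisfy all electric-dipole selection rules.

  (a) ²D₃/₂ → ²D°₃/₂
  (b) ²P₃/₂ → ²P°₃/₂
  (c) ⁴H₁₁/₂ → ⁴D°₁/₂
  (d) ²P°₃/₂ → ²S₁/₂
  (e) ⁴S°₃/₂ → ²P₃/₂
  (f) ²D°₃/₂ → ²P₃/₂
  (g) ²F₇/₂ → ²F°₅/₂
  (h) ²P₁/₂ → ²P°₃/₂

6

(a) allowed
(b) allowed
(c) forbidden (ΔL, ΔJ fail)
(d) allowed
(e) forbidden (ΔS fails)
(f) allowed
(g) allowed
(h) allowed
Total allowed: 6 of 8.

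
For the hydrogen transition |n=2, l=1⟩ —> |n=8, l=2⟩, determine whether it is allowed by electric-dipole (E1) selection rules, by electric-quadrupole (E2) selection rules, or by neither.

E1

Δl = 2 − 1 = +1; l_i + l_f = 3.
E1 (Δl = ±1): satisfied.
E2 (Δl = 0,±2, l_i+l_f ≥ 2): not satisfied.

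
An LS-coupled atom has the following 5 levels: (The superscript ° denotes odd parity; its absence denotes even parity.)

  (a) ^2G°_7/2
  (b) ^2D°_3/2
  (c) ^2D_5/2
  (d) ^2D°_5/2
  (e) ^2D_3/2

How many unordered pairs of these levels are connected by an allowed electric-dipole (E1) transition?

(a)–(b): forbidden (parity, ΔL, ΔJ).
(a)–(c): forbidden (ΔL).
(a)–(d): forbidden (parity, ΔL).
(a)–(e): forbidden (ΔL, ΔJ).
(b)–(c): allowed.
(b)–(d): forbidden (parity).
(b)–(e): allowed.
(c)–(d): allowed.
(c)–(e): forbidden (parity).
(d)–(e): allowed.
Allowed pairs: 4 of 10.

4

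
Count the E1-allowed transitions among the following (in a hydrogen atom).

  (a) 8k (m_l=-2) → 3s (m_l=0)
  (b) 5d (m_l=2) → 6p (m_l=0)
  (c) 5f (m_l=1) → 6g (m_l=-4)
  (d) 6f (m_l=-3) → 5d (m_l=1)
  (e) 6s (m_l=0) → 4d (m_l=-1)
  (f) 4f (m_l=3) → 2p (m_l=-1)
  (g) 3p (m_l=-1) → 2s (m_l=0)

(a) forbidden — Δl = -7 (E1 requires Δl = ±1); Δm_l = +2 (E1 requires Δm_l = 0, ±1)
(b) forbidden — Δm_l = -2 (E1 requires Δm_l = 0, ±1)
(c) forbidden — Δm_l = -5 (E1 requires Δm_l = 0, ±1)
(d) forbidden — Δm_l = +4 (E1 requires Δm_l = 0, ±1)
(e) forbidden — Δl = +2 (E1 requires Δl = ±1)
(f) forbidden — Δl = -2 (E1 requires Δl = ±1); Δm_l = -4 (E1 requires Δm_l = 0, ±1)
(g) allowed
Total allowed: 1 of 7.

1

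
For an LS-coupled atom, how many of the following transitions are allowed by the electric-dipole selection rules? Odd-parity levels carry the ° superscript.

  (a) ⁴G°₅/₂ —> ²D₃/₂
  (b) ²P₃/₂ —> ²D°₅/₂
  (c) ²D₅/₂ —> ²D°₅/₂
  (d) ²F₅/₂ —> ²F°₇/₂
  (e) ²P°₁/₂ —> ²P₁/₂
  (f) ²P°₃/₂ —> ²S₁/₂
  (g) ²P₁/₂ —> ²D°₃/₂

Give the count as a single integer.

6

(a) forbidden (ΔS, ΔL fail)
(b) allowed
(c) allowed
(d) allowed
(e) allowed
(f) allowed
(g) allowed
Total allowed: 6 of 7.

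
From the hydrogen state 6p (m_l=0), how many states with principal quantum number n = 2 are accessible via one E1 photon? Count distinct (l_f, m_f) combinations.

1

E1 requires Δl = ±1, so l_f ∈ {0, 2}; with 0 ≤ l_f ≤ n_f−1 = 1, the allowed l_f values are {0}.
For l_f = 0: m_f ∈ {m_i−1, m_i, m_i+1} ∩ [−0, 0] = {0} → 1 state.
Total: 1.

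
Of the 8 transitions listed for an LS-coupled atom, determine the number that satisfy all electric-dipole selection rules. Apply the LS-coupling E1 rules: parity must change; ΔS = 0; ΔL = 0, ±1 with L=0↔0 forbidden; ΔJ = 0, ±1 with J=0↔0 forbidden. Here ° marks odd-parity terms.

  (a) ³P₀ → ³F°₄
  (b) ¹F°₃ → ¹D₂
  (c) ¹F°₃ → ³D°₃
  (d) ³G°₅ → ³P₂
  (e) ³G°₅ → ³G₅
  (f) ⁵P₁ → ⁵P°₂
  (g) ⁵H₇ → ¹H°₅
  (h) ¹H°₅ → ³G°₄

(a) forbidden (ΔL, ΔJ fail)
(b) allowed
(c) forbidden (parity, ΔS fail)
(d) forbidden (ΔL, ΔJ fail)
(e) allowed
(f) allowed
(g) forbidden (ΔS, ΔJ fail)
(h) forbidden (parity, ΔS fail)
Total allowed: 3 of 8.

3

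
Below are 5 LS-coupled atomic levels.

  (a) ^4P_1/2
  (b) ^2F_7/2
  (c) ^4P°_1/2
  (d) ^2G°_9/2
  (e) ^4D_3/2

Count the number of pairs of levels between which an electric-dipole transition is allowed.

3

(a)–(b): forbidden (parity, ΔS, ΔL, ΔJ).
(a)–(c): allowed.
(a)–(d): forbidden (ΔS, ΔL, ΔJ).
(a)–(e): forbidden (parity).
(b)–(c): forbidden (ΔS, ΔL, ΔJ).
(b)–(d): allowed.
(b)–(e): forbidden (parity, ΔS, ΔJ).
(c)–(d): forbidden (parity, ΔS, ΔL, ΔJ).
(c)–(e): allowed.
(d)–(e): forbidden (ΔS, ΔL, ΔJ).
Allowed pairs: 3 of 10.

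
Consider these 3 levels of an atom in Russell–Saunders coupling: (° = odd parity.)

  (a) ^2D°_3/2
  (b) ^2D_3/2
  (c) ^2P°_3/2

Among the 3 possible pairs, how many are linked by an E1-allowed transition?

2

(a)–(b): allowed.
(a)–(c): forbidden (parity).
(b)–(c): allowed.
Allowed pairs: 2 of 3.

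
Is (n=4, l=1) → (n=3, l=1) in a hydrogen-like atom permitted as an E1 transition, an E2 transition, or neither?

E2

Δl = 1 − 1 = +0; l_i + l_f = 2.
E1 (Δl = ±1): not satisfied.
E2 (Δl = 0,±2, l_i+l_f ≥ 2): satisfied.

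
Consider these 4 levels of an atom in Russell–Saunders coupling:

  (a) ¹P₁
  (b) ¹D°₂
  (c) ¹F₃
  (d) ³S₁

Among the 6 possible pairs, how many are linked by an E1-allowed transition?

(a)–(b): allowed.
(a)–(c): forbidden (parity, ΔL, ΔJ).
(a)–(d): forbidden (parity, ΔS).
(b)–(c): allowed.
(b)–(d): forbidden (ΔS, ΔL).
(c)–(d): forbidden (parity, ΔS, ΔL, ΔJ).
Allowed pairs: 2 of 6.

2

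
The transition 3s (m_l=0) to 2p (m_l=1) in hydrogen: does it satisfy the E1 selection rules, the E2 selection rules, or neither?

E1

Δl = 1 − 0 = +1; l_i + l_f = 1.
Δm_l = +1.
E1 (Δl = ±1, |Δm_l| ≤ 1): satisfied.
E2 (Δl = 0,±2, l_i+l_f ≥ 2, |Δm_l| ≤ 2): not satisfied.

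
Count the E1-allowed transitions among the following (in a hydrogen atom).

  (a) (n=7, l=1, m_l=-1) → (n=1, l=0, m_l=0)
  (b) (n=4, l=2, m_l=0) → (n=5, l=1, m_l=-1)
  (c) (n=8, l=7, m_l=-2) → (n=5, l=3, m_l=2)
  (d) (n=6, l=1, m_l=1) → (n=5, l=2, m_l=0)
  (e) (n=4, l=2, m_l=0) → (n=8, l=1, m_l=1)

4

(a) allowed
(b) allowed
(c) forbidden — Δl = -4 (E1 requires Δl = ±1); Δm_l = +4 (E1 requires Δm_l = 0, ±1)
(d) allowed
(e) allowed
Total allowed: 4 of 5.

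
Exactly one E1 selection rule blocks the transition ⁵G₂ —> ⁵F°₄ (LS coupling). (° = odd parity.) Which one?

Reading off the term symbols: S 2→2, L 4→3, J 2→4, parity even→odd.
Parity must change: even → odd — satisfied.
ΔS = 0: S: 2 → 2 — satisfied.
ΔL = 0, ±1 (not L=0↔0): L: 4 → 3, ΔL = -1 — satisfied.
ΔJ = 0, ±1 (not J=0↔0): J: 2 → 4, ΔJ = +2 — violated.

the ΔJ = 0, ±1 rule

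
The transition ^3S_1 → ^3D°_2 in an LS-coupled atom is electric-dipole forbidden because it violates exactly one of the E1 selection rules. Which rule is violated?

Reading off the term symbols: S 1→1, L 0→2, J 1→2, parity even→odd.
Parity must change: even → odd — passes.
ΔS = 0: S: 1 → 1 — passes.
ΔL = 0, ±1 (not L=0↔0): L: 0 → 2, ΔL = +2 — fails.
ΔJ = 0, ±1 (not J=0↔0): J: 1 → 2, ΔJ = +1 — passes.

the ΔL = 0, ±1 rule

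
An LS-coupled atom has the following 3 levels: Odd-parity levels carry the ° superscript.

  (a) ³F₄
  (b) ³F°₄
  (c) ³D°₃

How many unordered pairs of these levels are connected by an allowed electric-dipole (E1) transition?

(a)–(b): allowed.
(a)–(c): allowed.
(b)–(c): forbidden (parity).
Allowed pairs: 2 of 3.

2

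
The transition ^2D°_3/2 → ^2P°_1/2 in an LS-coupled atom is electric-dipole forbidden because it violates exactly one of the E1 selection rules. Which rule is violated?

parity

Initial level: S=1/2, L=2, J=3/2, parity odd. Final level: S=1/2, L=1, J=1/2, parity odd.
ΔL = 0, ±1 (not L=0↔0): L: 2 → 1, ΔL = -1 — ✓.
Parity must change: odd → odd — ✗.
ΔJ = 0, ±1 (not J=0↔0): J: 3/2 → 1/2, ΔJ = -1 — ✓.
ΔS = 0: S: 1/2 → 1/2 — ✓.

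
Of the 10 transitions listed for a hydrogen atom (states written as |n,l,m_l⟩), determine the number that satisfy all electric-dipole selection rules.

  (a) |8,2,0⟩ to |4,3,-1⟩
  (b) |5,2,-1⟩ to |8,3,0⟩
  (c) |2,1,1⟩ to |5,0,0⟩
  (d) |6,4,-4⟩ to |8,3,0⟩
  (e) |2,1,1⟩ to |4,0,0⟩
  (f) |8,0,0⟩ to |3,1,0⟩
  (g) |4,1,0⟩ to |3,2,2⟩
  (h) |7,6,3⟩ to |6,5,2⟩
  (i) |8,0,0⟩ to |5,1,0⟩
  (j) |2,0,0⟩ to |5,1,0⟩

8

(a) allowed
(b) allowed
(c) allowed
(d) forbidden — Δm_l = +4 (E1 requires Δm_l = 0, ±1)
(e) allowed
(f) allowed
(g) forbidden — Δm_l = +2 (E1 requires Δm_l = 0, ±1)
(h) allowed
(i) allowed
(j) allowed
Total allowed: 8 of 10.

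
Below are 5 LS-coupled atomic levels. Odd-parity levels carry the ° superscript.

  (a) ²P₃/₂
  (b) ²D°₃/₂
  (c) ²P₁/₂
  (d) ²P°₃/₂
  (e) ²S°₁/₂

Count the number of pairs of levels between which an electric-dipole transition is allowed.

6

(a)–(b): allowed.
(a)–(c): forbidden (parity).
(a)–(d): allowed.
(a)–(e): allowed.
(b)–(c): allowed.
(b)–(d): forbidden (parity).
(b)–(e): forbidden (parity, ΔL).
(c)–(d): allowed.
(c)–(e): allowed.
(d)–(e): forbidden (parity).
Allowed pairs: 6 of 10.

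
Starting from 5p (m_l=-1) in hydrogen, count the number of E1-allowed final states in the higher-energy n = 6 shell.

E1 requires Δl = ±1, so l_f ∈ {0, 2}; with 0 ≤ l_f ≤ n_f−1 = 5, the allowed l_f values are {0, 2}.
For l_f = 0: m_f ∈ {m_i−1, m_i, m_i+1} ∩ [−0, 0] = {0} → 1 state.
For l_f = 2: m_f ∈ {m_i−1, m_i, m_i+1} ∩ [−2, 2] = {-2, -1, 0} → 3 states.
Total: 4.

4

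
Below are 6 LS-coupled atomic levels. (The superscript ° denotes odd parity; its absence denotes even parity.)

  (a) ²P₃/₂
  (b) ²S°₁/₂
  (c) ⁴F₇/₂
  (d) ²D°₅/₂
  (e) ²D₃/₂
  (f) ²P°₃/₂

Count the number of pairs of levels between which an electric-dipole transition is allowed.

5

(a)–(b): allowed.
(a)–(c): forbidden (parity, ΔS, ΔL, ΔJ).
(a)–(d): allowed.
(a)–(e): forbidden (parity).
(a)–(f): allowed.
(b)–(c): forbidden (ΔS, ΔL, ΔJ).
(b)–(d): forbidden (parity, ΔL, ΔJ).
(b)–(e): forbidden (ΔL).
(b)–(f): forbidden (parity).
(c)–(d): forbidden (ΔS).
(c)–(e): forbidden (parity, ΔS, ΔJ).
(c)–(f): forbidden (ΔS, ΔL, ΔJ).
(d)–(e): allowed.
(d)–(f): forbidden (parity).
(e)–(f): allowed.
Allowed pairs: 5 of 15.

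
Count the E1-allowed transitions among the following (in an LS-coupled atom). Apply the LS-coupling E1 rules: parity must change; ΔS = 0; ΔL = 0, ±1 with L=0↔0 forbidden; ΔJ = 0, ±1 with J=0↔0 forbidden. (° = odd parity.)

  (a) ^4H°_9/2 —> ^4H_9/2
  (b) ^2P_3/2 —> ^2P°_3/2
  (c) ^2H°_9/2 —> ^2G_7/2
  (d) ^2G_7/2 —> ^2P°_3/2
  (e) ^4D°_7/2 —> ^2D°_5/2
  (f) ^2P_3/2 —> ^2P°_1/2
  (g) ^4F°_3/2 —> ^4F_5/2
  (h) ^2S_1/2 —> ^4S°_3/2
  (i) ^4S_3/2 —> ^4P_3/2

(a) allowed
(b) allowed
(c) allowed
(d) forbidden (ΔL, ΔJ fail)
(e) forbidden (parity, ΔS fail)
(f) allowed
(g) allowed
(h) forbidden (ΔS, ΔL fail)
(i) forbidden (parity fails)
Total allowed: 5 of 9.

5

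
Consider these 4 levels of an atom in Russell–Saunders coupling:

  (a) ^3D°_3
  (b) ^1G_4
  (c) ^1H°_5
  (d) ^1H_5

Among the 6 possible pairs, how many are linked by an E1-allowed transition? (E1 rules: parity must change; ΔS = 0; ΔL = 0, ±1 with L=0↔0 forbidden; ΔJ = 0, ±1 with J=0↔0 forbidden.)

2

(a)–(b): forbidden (ΔS, ΔL).
(a)–(c): forbidden (parity, ΔS, ΔL, ΔJ).
(a)–(d): forbidden (ΔS, ΔL, ΔJ).
(b)–(c): allowed.
(b)–(d): forbidden (parity).
(c)–(d): allowed.
Allowed pairs: 2 of 6.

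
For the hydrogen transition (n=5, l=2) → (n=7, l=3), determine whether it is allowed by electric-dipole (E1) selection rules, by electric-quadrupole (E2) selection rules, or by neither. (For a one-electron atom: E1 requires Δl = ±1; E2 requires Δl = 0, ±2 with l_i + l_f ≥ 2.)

E1

Δl = 3 − 2 = +1; l_i + l_f = 5.
E1 (Δl = ±1): satisfied.
E2 (Δl = 0,±2, l_i+l_f ≥ 2): not satisfied.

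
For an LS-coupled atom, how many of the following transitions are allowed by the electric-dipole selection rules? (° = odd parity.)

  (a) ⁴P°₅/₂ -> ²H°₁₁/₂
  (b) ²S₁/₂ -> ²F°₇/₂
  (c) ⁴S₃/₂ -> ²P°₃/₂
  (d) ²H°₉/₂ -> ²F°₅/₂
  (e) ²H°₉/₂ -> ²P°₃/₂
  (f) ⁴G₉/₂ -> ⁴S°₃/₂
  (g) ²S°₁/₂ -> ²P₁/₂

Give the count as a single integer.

1

(a) forbidden (parity, ΔS, ΔL, ΔJ fail)
(b) forbidden (ΔL, ΔJ fail)
(c) forbidden (ΔS fails)
(d) forbidden (parity, ΔL, ΔJ fail)
(e) forbidden (parity, ΔL, ΔJ fail)
(f) forbidden (ΔL, ΔJ fail)
(g) allowed
Total allowed: 1 of 7.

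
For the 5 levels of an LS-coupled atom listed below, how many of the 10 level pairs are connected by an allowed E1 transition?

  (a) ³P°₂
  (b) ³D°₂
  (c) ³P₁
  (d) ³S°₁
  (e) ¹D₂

(a)–(b): forbidden (parity).
(a)–(c): allowed.
(a)–(d): forbidden (parity).
(a)–(e): forbidden (ΔS).
(b)–(c): allowed.
(b)–(d): forbidden (parity, ΔL).
(b)–(e): forbidden (ΔS).
(c)–(d): allowed.
(c)–(e): forbidden (parity, ΔS).
(d)–(e): forbidden (ΔS, ΔL).
Allowed pairs: 3 of 10.

3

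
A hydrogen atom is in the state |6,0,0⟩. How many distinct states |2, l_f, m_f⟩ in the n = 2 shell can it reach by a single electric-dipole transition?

E1 requires Δl = ±1, so l_f ∈ {-1, 1}; with 0 ≤ l_f ≤ n_f−1 = 1, the allowed l_f values are {1}.
For l_f = 1: m_f ∈ {m_i−1, m_i, m_i+1} ∩ [−1, 1] = {-1, 0, 1} → 3 states.
Total: 3.

3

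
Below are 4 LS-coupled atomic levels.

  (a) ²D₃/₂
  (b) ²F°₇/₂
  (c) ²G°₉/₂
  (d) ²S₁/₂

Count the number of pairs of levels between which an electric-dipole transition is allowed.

(a)–(b): forbidden (ΔJ).
(a)–(c): forbidden (ΔL, ΔJ).
(a)–(d): forbidden (parity, ΔL).
(b)–(c): forbidden (parity).
(b)–(d): forbidden (ΔL, ΔJ).
(c)–(d): forbidden (ΔL, ΔJ).
Allowed pairs: 0 of 6.

0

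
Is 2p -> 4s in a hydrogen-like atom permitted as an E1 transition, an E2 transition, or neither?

Δl = 0 − 1 = -1; l_i + l_f = 1.
E1 (Δl = ±1): satisfied.
E2 (Δl = 0,±2, l_i+l_f ≥ 2): not satisfied.

E1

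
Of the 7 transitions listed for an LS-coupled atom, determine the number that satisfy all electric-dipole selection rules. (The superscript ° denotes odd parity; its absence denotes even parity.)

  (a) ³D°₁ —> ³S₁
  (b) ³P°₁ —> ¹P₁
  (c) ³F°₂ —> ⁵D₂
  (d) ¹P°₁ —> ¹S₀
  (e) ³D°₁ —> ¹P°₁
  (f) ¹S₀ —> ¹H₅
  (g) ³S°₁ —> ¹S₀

1

(a) forbidden (ΔL fails)
(b) forbidden (ΔS fails)
(c) forbidden (ΔS fails)
(d) allowed
(e) forbidden (parity, ΔS fail)
(f) forbidden (parity, ΔL, ΔJ fail)
(g) forbidden (ΔS, ΔL fail)
Total allowed: 1 of 7.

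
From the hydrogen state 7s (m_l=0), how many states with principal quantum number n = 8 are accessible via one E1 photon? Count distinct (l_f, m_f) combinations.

3

E1 requires Δl = ±1, so l_f ∈ {-1, 1}; with 0 ≤ l_f ≤ n_f−1 = 7, the allowed l_f values are {1}.
For l_f = 1: m_f ∈ {m_i−1, m_i, m_i+1} ∩ [−1, 1] = {-1, 0, 1} → 3 states.
Total: 3.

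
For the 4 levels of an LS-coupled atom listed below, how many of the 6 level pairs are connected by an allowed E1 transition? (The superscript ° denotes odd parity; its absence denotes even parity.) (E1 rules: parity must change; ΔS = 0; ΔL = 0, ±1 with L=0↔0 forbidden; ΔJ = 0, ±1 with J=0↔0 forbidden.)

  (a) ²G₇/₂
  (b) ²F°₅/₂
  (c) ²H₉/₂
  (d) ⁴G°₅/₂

1

(a)–(b): allowed.
(a)–(c): forbidden (parity).
(a)–(d): forbidden (ΔS).
(b)–(c): forbidden (ΔL, ΔJ).
(b)–(d): forbidden (parity, ΔS).
(c)–(d): forbidden (ΔS, ΔJ).
Allowed pairs: 1 of 6.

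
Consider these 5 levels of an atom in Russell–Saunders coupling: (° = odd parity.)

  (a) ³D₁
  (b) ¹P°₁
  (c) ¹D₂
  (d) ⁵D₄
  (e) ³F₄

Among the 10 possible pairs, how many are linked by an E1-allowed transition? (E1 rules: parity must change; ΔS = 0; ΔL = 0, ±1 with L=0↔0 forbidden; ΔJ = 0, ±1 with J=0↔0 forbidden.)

1

(a)–(b): forbidden (ΔS).
(a)–(c): forbidden (parity, ΔS).
(a)–(d): forbidden (parity, ΔS, ΔJ).
(a)–(e): forbidden (parity, ΔJ).
(b)–(c): allowed.
(b)–(d): forbidden (ΔS, ΔJ).
(b)–(e): forbidden (ΔS, ΔL, ΔJ).
(c)–(d): forbidden (parity, ΔS, ΔJ).
(c)–(e): forbidden (parity, ΔS, ΔJ).
(d)–(e): forbidden (parity, ΔS).
Allowed pairs: 1 of 10.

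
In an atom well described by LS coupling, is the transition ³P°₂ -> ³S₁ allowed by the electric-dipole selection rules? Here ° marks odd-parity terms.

allowed

Reading off the term symbols: S 1→1, L 1→0, J 2→1, parity odd→even.
ΔL = 0, ±1 (not L=0↔0): L: 1 → 0, ΔL = -1 — ok.
ΔS = 0: S: 1 → 1 — ok.
Parity must change: odd → even — ok.
ΔJ = 0, ±1 (not J=0↔0): J: 2 → 1, ΔJ = -1 — ok.
All four E1 rules are satisfied.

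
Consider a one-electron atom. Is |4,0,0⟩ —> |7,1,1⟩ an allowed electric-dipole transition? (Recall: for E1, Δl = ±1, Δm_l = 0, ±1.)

allowed

Δl = 1 − 0 = +1; the E1 rule Δl = ±1 is satisfied.
m_l: 0 → 1 (Δm_l = +1). |Δm_l| ≤ 1 satisfied.
All E1 selection rules are satisfied.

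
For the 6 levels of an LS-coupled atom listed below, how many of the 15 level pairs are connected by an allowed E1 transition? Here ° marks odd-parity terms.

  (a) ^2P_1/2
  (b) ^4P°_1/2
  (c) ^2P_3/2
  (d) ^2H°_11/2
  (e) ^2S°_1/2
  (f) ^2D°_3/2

(a)–(b): forbidden (ΔS).
(a)–(c): forbidden (parity).
(a)–(d): forbidden (ΔL, ΔJ).
(a)–(e): allowed.
(a)–(f): allowed.
(b)–(c): forbidden (ΔS).
(b)–(d): forbidden (parity, ΔS, ΔL, ΔJ).
(b)–(e): forbidden (parity, ΔS).
(b)–(f): forbidden (parity, ΔS).
(c)–(d): forbidden (ΔL, ΔJ).
(c)–(e): allowed.
(c)–(f): allowed.
(d)–(e): forbidden (parity, ΔL, ΔJ).
(d)–(f): forbidden (parity, ΔL, ΔJ).
(e)–(f): forbidden (parity, ΔL).
Allowed pairs: 4 of 15.

4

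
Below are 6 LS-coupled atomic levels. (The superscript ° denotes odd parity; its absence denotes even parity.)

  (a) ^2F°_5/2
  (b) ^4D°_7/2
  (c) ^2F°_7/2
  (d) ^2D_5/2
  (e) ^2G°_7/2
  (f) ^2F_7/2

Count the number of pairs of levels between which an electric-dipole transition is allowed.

(a)–(b): forbidden (parity, ΔS).
(a)–(c): forbidden (parity).
(a)–(d): allowed.
(a)–(e): forbidden (parity).
(a)–(f): allowed.
(b)–(c): forbidden (parity, ΔS).
(b)–(d): forbidden (ΔS).
(b)–(e): forbidden (parity, ΔS, ΔL).
(b)–(f): forbidden (ΔS).
(c)–(d): allowed.
(c)–(e): forbidden (parity).
(c)–(f): allowed.
(d)–(e): forbidden (ΔL).
(d)–(f): forbidden (parity).
(e)–(f): allowed.
Allowed pairs: 5 of 15.

5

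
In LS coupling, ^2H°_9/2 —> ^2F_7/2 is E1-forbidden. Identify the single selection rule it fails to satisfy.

the ΔL = 0, ±1 rule

Reading off the term symbols: S 1/2→1/2, L 5→3, J 9/2→7/2, parity odd→even.
Parity must change: odd → even — ok.
ΔS = 0: S: 1/2 → 1/2 — ok.
ΔL = 0, ±1 (not L=0↔0): L: 5 → 3, ΔL = -2 — fails.
ΔJ = 0, ±1 (not J=0↔0): J: 9/2 → 7/2, ΔJ = -1 — ok.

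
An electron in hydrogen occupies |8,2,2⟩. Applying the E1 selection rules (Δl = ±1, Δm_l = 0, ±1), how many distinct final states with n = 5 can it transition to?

4

E1 requires Δl = ±1, so l_f ∈ {1, 3}; with 0 ≤ l_f ≤ n_f−1 = 4, the allowed l_f values are {1, 3}.
For l_f = 1: m_f ∈ {m_i−1, m_i, m_i+1} ∩ [−1, 1] = {1} → 1 state.
For l_f = 3: m_f ∈ {m_i−1, m_i, m_i+1} ∩ [−3, 3] = {1, 2, 3} → 3 states.
Total: 4.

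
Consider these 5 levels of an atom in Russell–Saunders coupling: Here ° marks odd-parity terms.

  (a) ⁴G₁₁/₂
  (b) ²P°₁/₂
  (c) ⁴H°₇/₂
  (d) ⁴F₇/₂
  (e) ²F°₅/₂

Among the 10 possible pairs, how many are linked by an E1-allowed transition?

0

(a)–(b): forbidden (ΔS, ΔL, ΔJ).
(a)–(c): forbidden (ΔJ).
(a)–(d): forbidden (parity, ΔJ).
(a)–(e): forbidden (ΔS, ΔJ).
(b)–(c): forbidden (parity, ΔS, ΔL, ΔJ).
(b)–(d): forbidden (ΔS, ΔL, ΔJ).
(b)–(e): forbidden (parity, ΔL, ΔJ).
(c)–(d): forbidden (ΔL).
(c)–(e): forbidden (parity, ΔS, ΔL).
(d)–(e): forbidden (ΔS).
Allowed pairs: 0 of 10.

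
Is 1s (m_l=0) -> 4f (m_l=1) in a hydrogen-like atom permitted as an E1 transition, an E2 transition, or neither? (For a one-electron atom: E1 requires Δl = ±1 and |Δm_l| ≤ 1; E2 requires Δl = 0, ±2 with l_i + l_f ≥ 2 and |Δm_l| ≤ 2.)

Δl = 3 − 0 = +3; l_i + l_f = 3.
Δm_l = +1.
E1 (Δl = ±1, |Δm_l| ≤ 1): not satisfied.
E2 (Δl = 0,±2, l_i+l_f ≥ 2, |Δm_l| ≤ 2): not satisfied.

neither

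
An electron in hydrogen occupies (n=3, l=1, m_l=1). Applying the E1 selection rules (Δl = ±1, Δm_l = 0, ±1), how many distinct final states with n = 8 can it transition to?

E1 requires Δl = ±1, so l_f ∈ {0, 2}; with 0 ≤ l_f ≤ n_f−1 = 7, the allowed l_f values are {0, 2}.
For l_f = 0: m_f ∈ {m_i−1, m_i, m_i+1} ∩ [−0, 0] = {0} → 1 state.
For l_f = 2: m_f ∈ {m_i−1, m_i, m_i+1} ∩ [−2, 2] = {0, 1, 2} → 3 states.
Total: 4.

4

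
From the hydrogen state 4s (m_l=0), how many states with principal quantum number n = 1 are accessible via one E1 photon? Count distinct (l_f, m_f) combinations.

E1 requires l_f ∈ {-1, 1}, but neither lies in [0, 0], so no final state is reachable.
Total: 0.

0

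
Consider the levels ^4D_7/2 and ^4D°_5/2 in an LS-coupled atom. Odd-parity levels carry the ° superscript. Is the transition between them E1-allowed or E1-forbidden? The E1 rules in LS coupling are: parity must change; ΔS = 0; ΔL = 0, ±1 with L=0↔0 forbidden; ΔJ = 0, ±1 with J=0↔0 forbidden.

allowed

Parity must change: even → odd — ✓.
ΔS = 0: S: 3/2 → 3/2 — ✓.
ΔL = 0, ±1 (not L=0↔0): L: 2 → 2, ΔL = +0 — ✓.
ΔJ = 0, ±1 (not J=0↔0): J: 7/2 → 5/2, ΔJ = -1 — ✓.
All four E1 rules are satisfied.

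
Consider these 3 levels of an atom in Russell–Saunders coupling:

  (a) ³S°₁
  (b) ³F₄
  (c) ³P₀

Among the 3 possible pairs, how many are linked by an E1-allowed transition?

(a)–(b): forbidden (ΔL, ΔJ).
(a)–(c): allowed.
(b)–(c): forbidden (parity, ΔL, ΔJ).
Allowed pairs: 1 of 3.

1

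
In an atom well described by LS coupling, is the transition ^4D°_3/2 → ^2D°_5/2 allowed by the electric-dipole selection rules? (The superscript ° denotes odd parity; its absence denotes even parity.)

Parity must change: odd → odd — fails.
ΔS = 0: S: 3/2 → 1/2 — fails.
ΔL = 0, ±1 (not L=0↔0): L: 2 → 2, ΔL = +0 — passes.
ΔJ = 0, ±1 (not J=0↔0): J: 3/2 → 5/2, ΔJ = +1 — passes.
Rule(s) violated: parity, ΔS.

forbidden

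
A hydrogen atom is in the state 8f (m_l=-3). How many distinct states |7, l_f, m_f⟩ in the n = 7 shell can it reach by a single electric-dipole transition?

E1 requires Δl = ±1, so l_f ∈ {2, 4}; with 0 ≤ l_f ≤ n_f−1 = 6, the allowed l_f values are {2, 4}.
For l_f = 2: m_f ∈ {m_i−1, m_i, m_i+1} ∩ [−2, 2] = {-2} → 1 state.
For l_f = 4: m_f ∈ {m_i−1, m_i, m_i+1} ∩ [−4, 4] = {-4, -3, -2} → 3 states.
Total: 4.

4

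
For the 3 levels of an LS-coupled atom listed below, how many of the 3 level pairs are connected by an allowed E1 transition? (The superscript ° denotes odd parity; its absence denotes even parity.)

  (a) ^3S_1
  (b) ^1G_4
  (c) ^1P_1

(a)–(b): forbidden (parity, ΔS, ΔL, ΔJ).
(a)–(c): forbidden (parity, ΔS).
(b)–(c): forbidden (parity, ΔL, ΔJ).
Allowed pairs: 0 of 3.

0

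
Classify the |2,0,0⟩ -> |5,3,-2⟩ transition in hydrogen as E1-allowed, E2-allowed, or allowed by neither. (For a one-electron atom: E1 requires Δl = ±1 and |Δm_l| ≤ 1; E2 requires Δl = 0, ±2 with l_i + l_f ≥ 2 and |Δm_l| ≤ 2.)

neither

Δl = 3 − 0 = +3; l_i + l_f = 3.
Δm_l = -2.
E1 (Δl = ±1, |Δm_l| ≤ 1): not satisfied.
E2 (Δl = 0,±2, l_i+l_f ≥ 2, |Δm_l| ≤ 2): not satisfied.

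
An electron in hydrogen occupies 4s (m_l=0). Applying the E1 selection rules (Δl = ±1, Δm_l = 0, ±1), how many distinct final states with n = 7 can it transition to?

3

E1 requires Δl = ±1, so l_f ∈ {-1, 1}; with 0 ≤ l_f ≤ n_f−1 = 6, the allowed l_f values are {1}.
For l_f = 1: m_f ∈ {m_i−1, m_i, m_i+1} ∩ [−1, 1] = {-1, 0, 1} → 3 states.
Total: 3.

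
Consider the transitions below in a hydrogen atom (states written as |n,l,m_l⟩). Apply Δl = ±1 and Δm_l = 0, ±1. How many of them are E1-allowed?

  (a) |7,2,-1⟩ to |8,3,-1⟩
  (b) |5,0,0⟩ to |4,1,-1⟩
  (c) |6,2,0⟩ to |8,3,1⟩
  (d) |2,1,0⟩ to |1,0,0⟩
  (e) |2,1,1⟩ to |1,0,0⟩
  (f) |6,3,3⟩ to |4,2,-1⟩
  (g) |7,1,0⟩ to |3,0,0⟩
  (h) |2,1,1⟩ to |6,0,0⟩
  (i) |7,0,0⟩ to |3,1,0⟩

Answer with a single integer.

8

(a) allowed
(b) allowed
(c) allowed
(d) allowed
(e) allowed
(f) forbidden — Δm_l = -4 (E1 requires Δm_l = 0, ±1)
(g) allowed
(h) allowed
(i) allowed
Total allowed: 8 of 9.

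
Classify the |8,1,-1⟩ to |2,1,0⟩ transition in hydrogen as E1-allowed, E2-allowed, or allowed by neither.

E2

Δl = 1 − 1 = +0; l_i + l_f = 2.
Δm_l = +1.
E1 (Δl = ±1, |Δm_l| ≤ 1): not satisfied.
E2 (Δl = 0,±2, l_i+l_f ≥ 2, |Δm_l| ≤ 2): satisfied.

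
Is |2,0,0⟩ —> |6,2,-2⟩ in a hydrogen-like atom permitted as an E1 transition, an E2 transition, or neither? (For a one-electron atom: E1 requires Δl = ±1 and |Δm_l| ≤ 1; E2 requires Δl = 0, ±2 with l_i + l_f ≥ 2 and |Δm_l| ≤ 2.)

E2

Δl = 2 − 0 = +2; l_i + l_f = 2.
Δm_l = -2.
E1 (Δl = ±1, |Δm_l| ≤ 1): not satisfied.
E2 (Δl = 0,±2, l_i+l_f ≥ 2, |Δm_l| ≤ 2): satisfied.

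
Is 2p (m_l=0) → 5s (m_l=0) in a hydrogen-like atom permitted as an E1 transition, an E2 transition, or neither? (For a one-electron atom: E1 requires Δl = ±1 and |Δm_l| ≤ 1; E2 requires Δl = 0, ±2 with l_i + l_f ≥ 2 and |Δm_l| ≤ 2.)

E1

Δl = 0 − 1 = -1; l_i + l_f = 1.
Δm_l = +0.
E1 (Δl = ±1, |Δm_l| ≤ 1): satisfied.
E2 (Δl = 0,±2, l_i+l_f ≥ 2, |Δm_l| ≤ 2): not satisfied.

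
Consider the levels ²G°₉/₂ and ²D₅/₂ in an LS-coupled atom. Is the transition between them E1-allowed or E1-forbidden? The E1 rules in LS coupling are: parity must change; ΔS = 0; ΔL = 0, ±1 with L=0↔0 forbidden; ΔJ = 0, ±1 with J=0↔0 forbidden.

Initial level: S=1/2, L=4, J=9/2, parity odd. Final level: S=1/2, L=2, J=5/2, parity even.
Parity must change: odd → even — ok.
ΔS = 0: S: 1/2 → 1/2 — ok.
ΔL = 0, ±1 (not L=0↔0): L: 4 → 2, ΔL = -2 — fails.
ΔJ = 0, ±1 (not J=0↔0): J: 9/2 → 5/2, ΔJ = -2 — fails.
Rule(s) violated: ΔL, ΔJ.

forbidden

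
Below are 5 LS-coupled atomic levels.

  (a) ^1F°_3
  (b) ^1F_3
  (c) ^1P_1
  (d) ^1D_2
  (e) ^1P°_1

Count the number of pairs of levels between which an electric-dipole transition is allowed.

(a)–(b): allowed.
(a)–(c): forbidden (ΔL, ΔJ).
(a)–(d): allowed.
(a)–(e): forbidden (parity, ΔL, ΔJ).
(b)–(c): forbidden (parity, ΔL, ΔJ).
(b)–(d): forbidden (parity).
(b)–(e): forbidden (ΔL, ΔJ).
(c)–(d): forbidden (parity).
(c)–(e): allowed.
(d)–(e): allowed.
Allowed pairs: 4 of 10.

4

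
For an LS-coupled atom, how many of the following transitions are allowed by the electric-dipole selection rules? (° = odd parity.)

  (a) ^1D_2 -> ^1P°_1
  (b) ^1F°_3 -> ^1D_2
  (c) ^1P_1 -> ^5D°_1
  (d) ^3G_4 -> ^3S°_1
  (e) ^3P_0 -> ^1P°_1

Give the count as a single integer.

2

(a) allowed
(b) allowed
(c) forbidden (ΔS fails)
(d) forbidden (ΔL, ΔJ fail)
(e) forbidden (ΔS fails)
Total allowed: 2 of 5.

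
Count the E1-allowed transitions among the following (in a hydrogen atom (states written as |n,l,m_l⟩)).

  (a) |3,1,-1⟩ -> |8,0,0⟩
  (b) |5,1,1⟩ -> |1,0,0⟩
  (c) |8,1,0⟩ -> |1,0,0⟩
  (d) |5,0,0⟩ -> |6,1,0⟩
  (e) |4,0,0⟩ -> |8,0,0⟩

4

(a) allowed
(b) allowed
(c) allowed
(d) allowed
(e) forbidden — Δl = +0 (E1 requires Δl = ±1)
Total allowed: 4 of 5.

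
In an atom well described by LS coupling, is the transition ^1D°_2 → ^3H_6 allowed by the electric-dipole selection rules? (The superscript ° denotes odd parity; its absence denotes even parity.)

forbidden

Parity must change: odd → even — satisfied.
ΔS = 0: S: 0 → 1 — violated.
ΔL = 0, ±1 (not L=0↔0): L: 2 → 5, ΔL = +3 — violated.
ΔJ = 0, ±1 (not J=0↔0): J: 2 → 6, ΔJ = +4 — violated.
Rule(s) violated: ΔS, ΔL, ΔJ.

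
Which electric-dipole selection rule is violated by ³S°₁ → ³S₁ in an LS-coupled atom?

Parity must change: odd → even — passes.
ΔS = 0: S: 1 → 1 — passes.
ΔL = 0, ±1 (not L=0↔0): L: 0 → 0, ΔL = +0 — fails.
ΔJ = 0, ±1 (not J=0↔0): J: 1 → 1, ΔJ = +0 — passes.

the L=0 ↔ L=0 exclusion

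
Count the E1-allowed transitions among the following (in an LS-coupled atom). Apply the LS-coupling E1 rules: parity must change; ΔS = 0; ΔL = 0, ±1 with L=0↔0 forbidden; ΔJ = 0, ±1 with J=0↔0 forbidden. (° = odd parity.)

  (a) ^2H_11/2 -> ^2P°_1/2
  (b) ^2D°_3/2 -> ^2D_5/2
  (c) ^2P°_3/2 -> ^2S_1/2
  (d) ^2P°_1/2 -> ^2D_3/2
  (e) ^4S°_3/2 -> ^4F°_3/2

3

(a) forbidden (ΔL, ΔJ fail)
(b) allowed
(c) allowed
(d) allowed
(e) forbidden (parity, ΔL fail)
Total allowed: 3 of 5.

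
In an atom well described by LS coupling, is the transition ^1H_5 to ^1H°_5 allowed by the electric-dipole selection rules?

allowed

Initial level: S=0, L=5, J=5, parity even. Final level: S=0, L=5, J=5, parity odd.
Parity must change: even → odd — ok.
ΔS = 0: S: 0 → 0 — ok.
ΔL = 0, ±1 (not L=0↔0): L: 5 → 5, ΔL = +0 — ok.
ΔJ = 0, ±1 (not J=0↔0): J: 5 → 5, ΔJ = +0 — ok.
All four E1 rules are satisfied.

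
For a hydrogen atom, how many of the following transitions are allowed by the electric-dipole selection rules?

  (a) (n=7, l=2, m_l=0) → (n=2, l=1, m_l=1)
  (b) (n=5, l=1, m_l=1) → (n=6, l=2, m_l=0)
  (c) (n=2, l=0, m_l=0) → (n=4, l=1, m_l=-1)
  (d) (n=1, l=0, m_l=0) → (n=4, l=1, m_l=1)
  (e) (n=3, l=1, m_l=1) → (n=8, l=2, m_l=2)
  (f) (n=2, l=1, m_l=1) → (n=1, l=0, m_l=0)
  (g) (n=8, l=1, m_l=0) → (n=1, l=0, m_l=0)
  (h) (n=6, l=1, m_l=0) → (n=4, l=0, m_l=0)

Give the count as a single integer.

8

(a) allowed
(b) allowed
(c) allowed
(d) allowed
(e) allowed
(f) allowed
(g) allowed
(h) allowed
Total allowed: 8 of 8.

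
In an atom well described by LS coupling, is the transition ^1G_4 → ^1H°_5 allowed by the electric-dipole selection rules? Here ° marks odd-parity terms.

Parity must change: even → odd — ok.
ΔS = 0: S: 0 → 0 — ok.
ΔL = 0, ±1 (not L=0↔0): L: 4 → 5, ΔL = +1 — ok.
ΔJ = 0, ±1 (not J=0↔0): J: 4 → 5, ΔJ = +1 — ok.
All four E1 rules are satisfied.

allowed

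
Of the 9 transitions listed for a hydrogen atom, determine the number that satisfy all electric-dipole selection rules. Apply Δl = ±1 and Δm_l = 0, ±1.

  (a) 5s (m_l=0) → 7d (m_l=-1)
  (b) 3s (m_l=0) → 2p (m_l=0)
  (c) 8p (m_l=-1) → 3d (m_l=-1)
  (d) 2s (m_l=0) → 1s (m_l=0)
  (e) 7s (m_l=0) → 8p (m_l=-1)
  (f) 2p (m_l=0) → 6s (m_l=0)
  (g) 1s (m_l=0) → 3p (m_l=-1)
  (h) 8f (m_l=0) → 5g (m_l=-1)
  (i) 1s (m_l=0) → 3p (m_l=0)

(a) forbidden — Δl = +2 (E1 requires Δl = ±1)
(b) allowed
(c) allowed
(d) forbidden — Δl = +0 (E1 requires Δl = ±1)
(e) allowed
(f) allowed
(g) allowed
(h) allowed
(i) allowed
Total allowed: 7 of 9.

7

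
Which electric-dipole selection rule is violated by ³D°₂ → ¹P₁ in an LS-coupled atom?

the ΔS = 0 rule

Reading off the term symbols: S 1→0, L 2→1, J 2→1, parity odd→even.
ΔJ = 0, ±1 (not J=0↔0): J: 2 → 1, ΔJ = -1 — passes.
ΔL = 0, ±1 (not L=0↔0): L: 2 → 1, ΔL = -1 — passes.
ΔS = 0: S: 1 → 0 — fails.
Parity must change: odd → even — passes.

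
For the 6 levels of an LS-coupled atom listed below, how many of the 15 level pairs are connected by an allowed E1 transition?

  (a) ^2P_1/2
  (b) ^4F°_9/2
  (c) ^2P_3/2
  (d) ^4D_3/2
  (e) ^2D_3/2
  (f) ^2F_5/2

0

(a)–(b): forbidden (ΔS, ΔL, ΔJ).
(a)–(c): forbidden (parity).
(a)–(d): forbidden (parity, ΔS).
(a)–(e): forbidden (parity).
(a)–(f): forbidden (parity, ΔL, ΔJ).
(b)–(c): forbidden (ΔS, ΔL, ΔJ).
(b)–(d): forbidden (ΔJ).
(b)–(e): forbidden (ΔS, ΔJ).
(b)–(f): forbidden (ΔS, ΔJ).
(c)–(d): forbidden (parity, ΔS).
(c)–(e): forbidden (parity).
(c)–(f): forbidden (parity, ΔL).
(d)–(e): forbidden (parity, ΔS).
(d)–(f): forbidden (parity, ΔS).
(e)–(f): forbidden (parity).
Allowed pairs: 0 of 15.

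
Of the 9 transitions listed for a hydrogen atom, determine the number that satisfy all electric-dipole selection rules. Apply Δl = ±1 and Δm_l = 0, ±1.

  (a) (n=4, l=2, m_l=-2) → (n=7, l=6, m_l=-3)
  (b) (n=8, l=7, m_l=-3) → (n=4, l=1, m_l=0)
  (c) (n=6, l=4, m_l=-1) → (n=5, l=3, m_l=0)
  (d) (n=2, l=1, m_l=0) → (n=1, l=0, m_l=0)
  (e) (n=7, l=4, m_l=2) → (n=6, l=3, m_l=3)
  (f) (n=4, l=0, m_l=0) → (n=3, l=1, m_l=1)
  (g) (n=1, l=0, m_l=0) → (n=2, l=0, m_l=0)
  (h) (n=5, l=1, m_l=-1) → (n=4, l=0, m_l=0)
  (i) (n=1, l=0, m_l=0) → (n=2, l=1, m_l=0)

6

(a) forbidden — Δl = +4 (E1 requires Δl = ±1)
(b) forbidden — Δl = -6 (E1 requires Δl = ±1); Δm_l = +3 (E1 requires Δm_l = 0, ±1)
(c) allowed
(d) allowed
(e) allowed
(f) allowed
(g) forbidden — Δl = +0 (E1 requires Δl = ±1)
(h) allowed
(i) allowed
Total allowed: 6 of 9.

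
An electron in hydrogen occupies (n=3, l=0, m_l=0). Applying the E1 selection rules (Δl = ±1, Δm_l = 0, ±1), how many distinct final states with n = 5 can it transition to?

3

E1 requires Δl = ±1, so l_f ∈ {-1, 1}; with 0 ≤ l_f ≤ n_f−1 = 4, the allowed l_f values are {1}.
For l_f = 1: m_f ∈ {m_i−1, m_i, m_i+1} ∩ [−1, 1] = {-1, 0, 1} → 3 states.
Total: 3.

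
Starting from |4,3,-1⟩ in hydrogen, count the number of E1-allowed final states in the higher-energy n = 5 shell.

E1 requires Δl = ±1, so l_f ∈ {2, 4}; with 0 ≤ l_f ≤ n_f−1 = 4, the allowed l_f values are {2, 4}.
For l_f = 2: m_f ∈ {m_i−1, m_i, m_i+1} ∩ [−2, 2] = {-2, -1, 0} → 3 states.
For l_f = 4: m_f ∈ {m_i−1, m_i, m_i+1} ∩ [−4, 4] = {-2, -1, 0} → 3 states.
Total: 6.

6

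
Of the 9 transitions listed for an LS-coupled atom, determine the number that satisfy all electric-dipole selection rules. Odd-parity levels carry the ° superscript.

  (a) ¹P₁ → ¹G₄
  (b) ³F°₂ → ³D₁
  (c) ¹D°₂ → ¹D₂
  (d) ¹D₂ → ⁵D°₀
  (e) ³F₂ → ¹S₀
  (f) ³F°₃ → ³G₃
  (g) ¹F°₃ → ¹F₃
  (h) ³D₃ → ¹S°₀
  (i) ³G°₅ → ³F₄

5

(a) forbidden (parity, ΔL, ΔJ fail)
(b) allowed
(c) allowed
(d) forbidden (ΔS, ΔJ fail)
(e) forbidden (parity, ΔS, ΔL, ΔJ fail)
(f) allowed
(g) allowed
(h) forbidden (ΔS, ΔL, ΔJ fail)
(i) allowed
Total allowed: 5 of 9.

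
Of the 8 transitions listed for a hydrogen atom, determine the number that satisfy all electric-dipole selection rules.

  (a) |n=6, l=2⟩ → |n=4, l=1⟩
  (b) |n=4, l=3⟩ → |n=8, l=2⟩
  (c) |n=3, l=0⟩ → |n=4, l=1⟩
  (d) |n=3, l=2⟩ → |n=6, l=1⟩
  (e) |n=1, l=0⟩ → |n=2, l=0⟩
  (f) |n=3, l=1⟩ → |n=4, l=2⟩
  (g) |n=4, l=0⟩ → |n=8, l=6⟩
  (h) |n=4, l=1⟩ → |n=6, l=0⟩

6

(a) allowed
(b) allowed
(c) allowed
(d) allowed
(e) forbidden — Δl = +0 (E1 requires Δl = ±1)
(f) allowed
(g) forbidden — Δl = +6 (E1 requires Δl = ±1)
(h) allowed
Total allowed: 6 of 8.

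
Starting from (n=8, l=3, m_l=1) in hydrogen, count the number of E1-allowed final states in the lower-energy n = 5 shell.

6

E1 requires Δl = ±1, so l_f ∈ {2, 4}; with 0 ≤ l_f ≤ n_f−1 = 4, the allowed l_f values are {2, 4}.
For l_f = 2: m_f ∈ {m_i−1, m_i, m_i+1} ∩ [−2, 2] = {0, 1, 2} → 3 states.
For l_f = 4: m_f ∈ {m_i−1, m_i, m_i+1} ∩ [−4, 4] = {0, 1, 2} → 3 states.
Total: 6.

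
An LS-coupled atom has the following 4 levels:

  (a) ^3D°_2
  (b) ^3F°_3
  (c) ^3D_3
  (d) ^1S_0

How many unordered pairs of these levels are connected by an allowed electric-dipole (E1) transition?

(a)–(b): forbidden (parity).
(a)–(c): allowed.
(a)–(d): forbidden (ΔS, ΔL, ΔJ).
(b)–(c): allowed.
(b)–(d): forbidden (ΔS, ΔL, ΔJ).
(c)–(d): forbidden (parity, ΔS, ΔL, ΔJ).
Allowed pairs: 2 of 6.

2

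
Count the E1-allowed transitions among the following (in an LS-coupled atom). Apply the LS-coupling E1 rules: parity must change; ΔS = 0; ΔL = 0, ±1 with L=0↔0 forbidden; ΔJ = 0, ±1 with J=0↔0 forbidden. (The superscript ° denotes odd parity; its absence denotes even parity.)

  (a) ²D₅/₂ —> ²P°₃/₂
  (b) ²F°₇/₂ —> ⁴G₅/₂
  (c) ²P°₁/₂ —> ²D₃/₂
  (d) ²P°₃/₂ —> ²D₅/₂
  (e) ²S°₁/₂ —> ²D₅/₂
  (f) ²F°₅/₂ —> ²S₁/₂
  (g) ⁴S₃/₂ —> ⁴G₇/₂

3

(a) allowed
(b) forbidden (ΔS fails)
(c) allowed
(d) allowed
(e) forbidden (ΔL, ΔJ fail)
(f) forbidden (ΔL, ΔJ fail)
(g) forbidden (parity, ΔL, ΔJ fail)
Total allowed: 3 of 7.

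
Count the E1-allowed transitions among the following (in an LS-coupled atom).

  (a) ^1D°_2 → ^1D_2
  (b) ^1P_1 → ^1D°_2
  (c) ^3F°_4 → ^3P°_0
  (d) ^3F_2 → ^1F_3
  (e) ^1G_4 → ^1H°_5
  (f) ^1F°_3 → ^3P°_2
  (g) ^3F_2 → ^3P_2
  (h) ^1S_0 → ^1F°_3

(a) allowed
(b) allowed
(c) forbidden (parity, ΔL, ΔJ fail)
(d) forbidden (parity, ΔS fail)
(e) allowed
(f) forbidden (parity, ΔS, ΔL fail)
(g) forbidden (parity, ΔL fail)
(h) forbidden (ΔL, ΔJ fail)
Total allowed: 3 of 8.

3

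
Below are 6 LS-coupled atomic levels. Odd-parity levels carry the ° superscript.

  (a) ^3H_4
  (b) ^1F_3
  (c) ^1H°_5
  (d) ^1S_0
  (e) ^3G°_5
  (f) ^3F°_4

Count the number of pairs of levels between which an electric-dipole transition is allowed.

1

(a)–(b): forbidden (parity, ΔS, ΔL).
(a)–(c): forbidden (ΔS).
(a)–(d): forbidden (parity, ΔS, ΔL, ΔJ).
(a)–(e): allowed.
(a)–(f): forbidden (ΔL).
(b)–(c): forbidden (ΔL, ΔJ).
(b)–(d): forbidden (parity, ΔL, ΔJ).
(b)–(e): forbidden (ΔS, ΔJ).
(b)–(f): forbidden (ΔS).
(c)–(d): forbidden (ΔL, ΔJ).
(c)–(e): forbidden (parity, ΔS).
(c)–(f): forbidden (parity, ΔS, ΔL).
(d)–(e): forbidden (ΔS, ΔL, ΔJ).
(d)–(f): forbidden (ΔS, ΔL, ΔJ).
(e)–(f): forbidden (parity).
Allowed pairs: 1 of 15.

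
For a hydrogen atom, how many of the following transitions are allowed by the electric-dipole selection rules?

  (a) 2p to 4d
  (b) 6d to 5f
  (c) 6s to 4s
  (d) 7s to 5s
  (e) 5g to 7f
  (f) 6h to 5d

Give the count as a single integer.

3

(a) allowed
(b) allowed
(c) forbidden — Δl = +0 (E1 requires Δl = ±1)
(d) forbidden — Δl = +0 (E1 requires Δl = ±1)
(e) allowed
(f) forbidden — Δl = -3 (E1 requires Δl = ±1)
Total allowed: 3 of 6.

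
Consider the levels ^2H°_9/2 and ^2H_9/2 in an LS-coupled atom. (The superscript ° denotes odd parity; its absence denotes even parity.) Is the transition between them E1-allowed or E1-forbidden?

allowed

Parity must change: odd → even — passes.
ΔS = 0: S: 1/2 → 1/2 — passes.
ΔL = 0, ±1 (not L=0↔0): L: 5 → 5, ΔL = +0 — passes.
ΔJ = 0, ±1 (not J=0↔0): J: 9/2 → 9/2, ΔJ = +0 — passes.
All four E1 rules are satisfied.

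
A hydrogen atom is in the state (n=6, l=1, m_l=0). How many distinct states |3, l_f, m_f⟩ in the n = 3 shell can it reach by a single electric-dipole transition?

4

E1 requires Δl = ±1, so l_f ∈ {0, 2}; with 0 ≤ l_f ≤ n_f−1 = 2, the allowed l_f values are {0, 2}.
For l_f = 0: m_f ∈ {m_i−1, m_i, m_i+1} ∩ [−0, 0] = {0} → 1 state.
For l_f = 2: m_f ∈ {m_i−1, m_i, m_i+1} ∩ [−2, 2] = {-1, 0, 1} → 3 states.
Total: 4.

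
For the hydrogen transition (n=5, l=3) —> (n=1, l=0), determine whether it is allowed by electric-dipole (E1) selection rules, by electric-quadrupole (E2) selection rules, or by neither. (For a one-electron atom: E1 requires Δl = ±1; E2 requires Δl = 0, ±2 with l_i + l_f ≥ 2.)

Δl = 0 − 3 = -3; l_i + l_f = 3.
E1 (Δl = ±1): not satisfied.
E2 (Δl = 0,±2, l_i+l_f ≥ 2): not satisfied.

neither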